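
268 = 268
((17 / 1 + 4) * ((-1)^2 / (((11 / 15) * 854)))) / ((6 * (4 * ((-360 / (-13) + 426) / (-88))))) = -65 / 239852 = -0.00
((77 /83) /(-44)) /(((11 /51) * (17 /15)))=-315 /3652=-0.09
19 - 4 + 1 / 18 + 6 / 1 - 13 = 8.06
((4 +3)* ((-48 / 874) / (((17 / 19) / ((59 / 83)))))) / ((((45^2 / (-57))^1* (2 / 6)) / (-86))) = -5398736 / 2433975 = -2.22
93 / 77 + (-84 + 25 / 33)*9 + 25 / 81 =-4663189 / 6237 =-747.67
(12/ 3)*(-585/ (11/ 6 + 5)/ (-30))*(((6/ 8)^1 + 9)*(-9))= -41067/ 41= -1001.63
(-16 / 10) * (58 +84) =-1136 / 5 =-227.20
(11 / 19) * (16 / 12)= 44 / 57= 0.77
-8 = -8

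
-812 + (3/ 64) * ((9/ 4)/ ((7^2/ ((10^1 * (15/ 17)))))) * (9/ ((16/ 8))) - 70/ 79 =-13692920289/ 16846592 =-812.80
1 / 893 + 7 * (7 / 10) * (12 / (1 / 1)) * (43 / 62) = 5644808 / 138415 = 40.78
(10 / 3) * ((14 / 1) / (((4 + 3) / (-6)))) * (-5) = 200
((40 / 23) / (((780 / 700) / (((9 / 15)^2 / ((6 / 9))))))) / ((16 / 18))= 567 / 598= 0.95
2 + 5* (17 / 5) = 19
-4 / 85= -0.05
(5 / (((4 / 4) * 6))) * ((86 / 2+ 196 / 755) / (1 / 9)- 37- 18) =126212 / 453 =278.61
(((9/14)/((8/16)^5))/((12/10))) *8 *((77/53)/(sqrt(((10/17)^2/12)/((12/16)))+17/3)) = 33.98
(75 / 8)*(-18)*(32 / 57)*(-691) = 65463.16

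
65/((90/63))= 91/2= 45.50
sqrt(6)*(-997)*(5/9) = -4985*sqrt(6)/9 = -1356.75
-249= -249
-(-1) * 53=53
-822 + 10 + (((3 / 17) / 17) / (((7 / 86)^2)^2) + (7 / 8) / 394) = -1258700386617 / 2187138128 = -575.50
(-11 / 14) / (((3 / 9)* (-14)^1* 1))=33 / 196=0.17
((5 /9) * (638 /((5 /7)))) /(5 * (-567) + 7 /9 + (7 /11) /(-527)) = -3698486 /21124277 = -0.18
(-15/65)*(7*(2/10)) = -21/65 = -0.32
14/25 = 0.56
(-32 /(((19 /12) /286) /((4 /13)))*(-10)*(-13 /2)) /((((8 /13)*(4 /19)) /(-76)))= 67816320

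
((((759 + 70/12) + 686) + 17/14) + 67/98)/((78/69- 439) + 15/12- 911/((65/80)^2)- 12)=-3320298722/4179358323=-0.79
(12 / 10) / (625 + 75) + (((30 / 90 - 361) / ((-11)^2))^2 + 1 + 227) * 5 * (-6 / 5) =-109249064231 / 76865250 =-1421.31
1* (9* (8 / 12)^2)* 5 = 20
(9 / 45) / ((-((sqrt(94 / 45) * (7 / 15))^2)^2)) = -20503125 / 21215236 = -0.97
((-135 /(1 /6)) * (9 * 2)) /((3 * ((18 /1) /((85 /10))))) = -2295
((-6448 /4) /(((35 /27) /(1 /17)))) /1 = -43524 /595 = -73.15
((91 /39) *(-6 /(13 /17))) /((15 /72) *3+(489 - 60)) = -272 /6383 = -0.04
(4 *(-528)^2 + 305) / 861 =1115441 / 861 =1295.52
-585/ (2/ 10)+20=-2905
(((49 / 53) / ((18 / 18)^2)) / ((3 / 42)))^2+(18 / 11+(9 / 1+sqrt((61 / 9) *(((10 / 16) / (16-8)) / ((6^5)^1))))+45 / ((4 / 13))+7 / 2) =sqrt(1830) / 5184+40529337 / 123596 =327.93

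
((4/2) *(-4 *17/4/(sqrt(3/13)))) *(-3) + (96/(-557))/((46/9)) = -432/12811 + 34 *sqrt(39) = 212.30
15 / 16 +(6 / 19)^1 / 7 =2091 / 2128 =0.98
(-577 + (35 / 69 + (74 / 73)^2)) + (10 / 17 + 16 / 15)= -5978067252 / 10418195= -573.81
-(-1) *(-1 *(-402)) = 402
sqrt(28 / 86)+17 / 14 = sqrt(602) / 43+17 / 14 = 1.78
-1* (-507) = 507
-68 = -68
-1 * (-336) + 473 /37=12905 /37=348.78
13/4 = 3.25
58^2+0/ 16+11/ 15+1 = 50486/ 15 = 3365.73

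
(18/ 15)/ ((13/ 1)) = 6/ 65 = 0.09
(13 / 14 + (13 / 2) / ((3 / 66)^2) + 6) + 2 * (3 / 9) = 3153.60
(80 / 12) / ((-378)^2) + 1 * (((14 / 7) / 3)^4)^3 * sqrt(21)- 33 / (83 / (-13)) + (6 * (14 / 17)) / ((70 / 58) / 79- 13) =4096 * sqrt(21) / 531441 + 1794812990333 / 374842135647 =4.82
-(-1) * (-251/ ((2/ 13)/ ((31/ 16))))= -101153/ 32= -3161.03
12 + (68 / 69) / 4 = 12.25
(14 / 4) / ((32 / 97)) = 679 / 64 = 10.61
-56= -56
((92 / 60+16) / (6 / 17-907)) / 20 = -4471 / 4623900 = -0.00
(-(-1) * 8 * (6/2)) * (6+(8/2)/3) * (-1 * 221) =-38896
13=13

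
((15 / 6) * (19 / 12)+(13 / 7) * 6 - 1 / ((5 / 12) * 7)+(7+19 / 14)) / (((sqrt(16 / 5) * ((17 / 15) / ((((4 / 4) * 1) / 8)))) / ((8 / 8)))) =19417 * sqrt(5) / 30464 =1.43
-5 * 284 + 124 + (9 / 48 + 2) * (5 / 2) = -41297 / 32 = -1290.53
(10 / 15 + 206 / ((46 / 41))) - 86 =6781 / 69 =98.28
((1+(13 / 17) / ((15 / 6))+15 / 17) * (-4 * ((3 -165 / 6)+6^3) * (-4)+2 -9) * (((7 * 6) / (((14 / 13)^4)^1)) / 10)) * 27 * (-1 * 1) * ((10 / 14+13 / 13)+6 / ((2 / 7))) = -104576460768819 / 8163400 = -12810405.07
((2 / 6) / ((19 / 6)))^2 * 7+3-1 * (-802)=290633 / 361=805.08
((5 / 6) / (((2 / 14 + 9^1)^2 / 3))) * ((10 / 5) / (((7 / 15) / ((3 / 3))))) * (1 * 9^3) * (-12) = -1148175 / 1024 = -1121.26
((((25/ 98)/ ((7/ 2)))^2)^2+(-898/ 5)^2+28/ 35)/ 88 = 11161946199544849/ 30450831842200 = 366.56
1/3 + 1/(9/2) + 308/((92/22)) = 74.21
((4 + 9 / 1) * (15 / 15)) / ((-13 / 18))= -18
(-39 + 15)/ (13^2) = -0.14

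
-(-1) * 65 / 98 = 65 / 98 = 0.66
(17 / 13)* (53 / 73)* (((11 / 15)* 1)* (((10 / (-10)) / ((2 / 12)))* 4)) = -79288 / 4745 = -16.71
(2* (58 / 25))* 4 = 18.56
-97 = -97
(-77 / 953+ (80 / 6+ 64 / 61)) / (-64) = -0.22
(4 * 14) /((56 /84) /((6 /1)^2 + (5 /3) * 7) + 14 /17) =34034 /509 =66.86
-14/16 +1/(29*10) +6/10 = -63/232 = -0.27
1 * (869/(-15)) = -869/15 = -57.93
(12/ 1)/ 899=12/ 899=0.01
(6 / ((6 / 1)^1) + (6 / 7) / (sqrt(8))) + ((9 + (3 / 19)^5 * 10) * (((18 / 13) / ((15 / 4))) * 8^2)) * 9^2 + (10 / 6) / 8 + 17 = 3 * sqrt(2) / 14 + 66619917500959 / 3862714440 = 17247.22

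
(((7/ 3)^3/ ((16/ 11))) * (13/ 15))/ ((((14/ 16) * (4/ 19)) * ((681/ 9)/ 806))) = 53652599/ 122580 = 437.69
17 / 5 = 3.40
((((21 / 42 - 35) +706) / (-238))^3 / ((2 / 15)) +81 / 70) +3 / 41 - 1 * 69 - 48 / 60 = -426648809 / 1800064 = -237.02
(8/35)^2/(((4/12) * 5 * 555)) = 64/1133125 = 0.00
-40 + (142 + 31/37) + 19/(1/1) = 4508/37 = 121.84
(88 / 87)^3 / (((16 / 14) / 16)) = 9540608 / 658503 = 14.49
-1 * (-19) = 19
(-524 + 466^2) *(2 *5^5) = 1353950000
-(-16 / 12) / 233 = 4 / 699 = 0.01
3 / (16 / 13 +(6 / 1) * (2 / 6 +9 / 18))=13 / 27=0.48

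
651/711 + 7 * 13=21784/237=91.92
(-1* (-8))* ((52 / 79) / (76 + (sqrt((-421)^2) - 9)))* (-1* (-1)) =52 / 4819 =0.01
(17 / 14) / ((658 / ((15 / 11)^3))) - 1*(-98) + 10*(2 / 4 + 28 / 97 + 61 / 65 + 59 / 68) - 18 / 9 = 32054293831485 / 262842744164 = 121.95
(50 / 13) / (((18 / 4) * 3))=100 / 351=0.28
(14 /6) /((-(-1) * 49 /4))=4 /21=0.19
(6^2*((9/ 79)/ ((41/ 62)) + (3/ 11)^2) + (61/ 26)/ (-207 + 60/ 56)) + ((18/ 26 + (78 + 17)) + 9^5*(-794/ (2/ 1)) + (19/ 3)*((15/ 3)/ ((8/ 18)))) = -1377349327271838083/ 58754928804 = -23442277.19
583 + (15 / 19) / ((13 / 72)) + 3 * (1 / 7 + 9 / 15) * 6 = 5193431 / 8645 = 600.74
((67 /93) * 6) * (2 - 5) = -402 /31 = -12.97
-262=-262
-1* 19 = -19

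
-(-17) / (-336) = -17 / 336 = -0.05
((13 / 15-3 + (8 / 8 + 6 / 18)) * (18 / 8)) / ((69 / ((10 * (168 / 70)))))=-72 / 115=-0.63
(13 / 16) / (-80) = -13 / 1280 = -0.01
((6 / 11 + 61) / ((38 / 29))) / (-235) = -19633 / 98230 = -0.20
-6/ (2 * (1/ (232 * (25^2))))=-435000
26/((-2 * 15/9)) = -39/5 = -7.80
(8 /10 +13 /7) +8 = 373 /35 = 10.66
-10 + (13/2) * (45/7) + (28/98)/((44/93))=2494/77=32.39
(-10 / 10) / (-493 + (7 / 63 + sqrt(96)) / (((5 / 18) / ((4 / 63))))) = 18144 *sqrt(6) / 4822710941 + 9783081 / 4822710941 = 0.00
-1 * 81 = -81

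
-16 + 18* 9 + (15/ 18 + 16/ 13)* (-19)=8329/ 78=106.78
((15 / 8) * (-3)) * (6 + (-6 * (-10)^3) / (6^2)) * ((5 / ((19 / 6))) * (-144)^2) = -604195200 / 19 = -31799747.37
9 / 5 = 1.80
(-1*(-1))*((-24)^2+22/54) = 15563/27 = 576.41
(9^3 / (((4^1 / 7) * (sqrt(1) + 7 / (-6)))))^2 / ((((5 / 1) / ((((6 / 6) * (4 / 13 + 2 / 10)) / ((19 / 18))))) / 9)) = 626458930713 / 12350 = 50725419.49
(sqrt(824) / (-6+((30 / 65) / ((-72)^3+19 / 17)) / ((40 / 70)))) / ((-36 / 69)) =1897213903 * sqrt(206) / 2969553267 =9.17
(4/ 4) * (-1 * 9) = -9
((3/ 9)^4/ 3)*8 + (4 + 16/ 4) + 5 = 3167/ 243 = 13.03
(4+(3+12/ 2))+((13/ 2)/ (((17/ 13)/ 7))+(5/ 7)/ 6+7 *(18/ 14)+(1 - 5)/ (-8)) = 40993/ 714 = 57.41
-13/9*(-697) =9061/9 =1006.78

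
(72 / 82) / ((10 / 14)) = 252 / 205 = 1.23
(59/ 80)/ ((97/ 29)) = 1711/ 7760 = 0.22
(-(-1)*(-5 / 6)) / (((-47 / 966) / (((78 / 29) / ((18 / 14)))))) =146510 / 4089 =35.83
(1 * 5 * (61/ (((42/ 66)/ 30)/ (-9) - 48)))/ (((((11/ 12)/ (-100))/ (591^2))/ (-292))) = -10078656938640000/ 142567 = -70694178446.91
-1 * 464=-464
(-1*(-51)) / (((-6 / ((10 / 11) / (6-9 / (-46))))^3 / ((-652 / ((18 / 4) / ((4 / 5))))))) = 8630977792 / 99829212615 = 0.09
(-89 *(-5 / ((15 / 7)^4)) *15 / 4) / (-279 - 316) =-30527 / 229500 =-0.13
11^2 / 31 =121 / 31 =3.90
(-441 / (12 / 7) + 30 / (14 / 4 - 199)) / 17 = -402579 / 26588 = -15.14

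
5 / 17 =0.29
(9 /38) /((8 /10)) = 45 /152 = 0.30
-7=-7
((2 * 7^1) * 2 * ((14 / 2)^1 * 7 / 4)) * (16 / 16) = 343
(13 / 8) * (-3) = -4.88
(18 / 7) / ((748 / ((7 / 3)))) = 0.01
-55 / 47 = -1.17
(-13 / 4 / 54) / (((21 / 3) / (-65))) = 845 / 1512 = 0.56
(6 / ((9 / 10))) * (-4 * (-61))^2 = 1190720 / 3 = 396906.67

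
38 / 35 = 1.09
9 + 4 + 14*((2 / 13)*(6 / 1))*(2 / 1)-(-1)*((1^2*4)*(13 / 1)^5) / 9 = 19311781 / 117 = 165057.96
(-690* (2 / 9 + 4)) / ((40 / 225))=-32775 / 2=-16387.50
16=16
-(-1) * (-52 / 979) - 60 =-60.05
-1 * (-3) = 3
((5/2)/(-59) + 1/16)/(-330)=-19/311520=-0.00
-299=-299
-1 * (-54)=54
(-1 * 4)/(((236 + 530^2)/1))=-1/70284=-0.00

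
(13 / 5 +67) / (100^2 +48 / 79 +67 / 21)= 0.01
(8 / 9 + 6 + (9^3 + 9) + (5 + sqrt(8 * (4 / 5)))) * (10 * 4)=32 * sqrt(10) + 269960 / 9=30096.75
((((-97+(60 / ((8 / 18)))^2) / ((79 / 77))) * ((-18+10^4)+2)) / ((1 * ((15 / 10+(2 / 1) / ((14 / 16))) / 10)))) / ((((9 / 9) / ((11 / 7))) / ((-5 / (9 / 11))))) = -56209446092800 / 12561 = -4474918087.16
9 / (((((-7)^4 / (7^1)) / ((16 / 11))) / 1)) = 144 / 3773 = 0.04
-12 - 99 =-111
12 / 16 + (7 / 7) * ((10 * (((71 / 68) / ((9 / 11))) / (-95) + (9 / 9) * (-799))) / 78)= -23057261 / 226746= -101.69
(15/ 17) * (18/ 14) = 135/ 119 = 1.13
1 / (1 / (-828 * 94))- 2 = -77834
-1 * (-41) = 41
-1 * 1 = -1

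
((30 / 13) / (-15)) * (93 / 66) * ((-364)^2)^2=-41862376192 / 11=-3805670562.91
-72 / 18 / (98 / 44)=-88 / 49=-1.80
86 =86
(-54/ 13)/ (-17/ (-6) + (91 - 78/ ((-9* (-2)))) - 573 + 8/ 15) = 1620/ 188357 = 0.01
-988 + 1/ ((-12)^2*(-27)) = -3841345/ 3888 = -988.00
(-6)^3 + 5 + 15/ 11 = -2306/ 11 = -209.64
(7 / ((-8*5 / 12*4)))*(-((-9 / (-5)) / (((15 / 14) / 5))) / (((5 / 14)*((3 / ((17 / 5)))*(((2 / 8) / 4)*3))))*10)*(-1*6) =-559776 / 125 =-4478.21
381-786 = -405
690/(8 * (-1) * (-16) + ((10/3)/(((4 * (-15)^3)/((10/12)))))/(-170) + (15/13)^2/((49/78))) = 363139686000/68480413837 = 5.30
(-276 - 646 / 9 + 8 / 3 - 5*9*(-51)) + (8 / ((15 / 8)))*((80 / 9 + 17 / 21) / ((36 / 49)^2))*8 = 28028371 / 10935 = 2563.18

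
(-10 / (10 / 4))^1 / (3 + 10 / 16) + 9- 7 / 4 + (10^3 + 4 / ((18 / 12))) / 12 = 93649 / 1044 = 89.70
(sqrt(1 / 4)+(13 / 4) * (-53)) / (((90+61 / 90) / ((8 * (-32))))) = 3957120 / 8161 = 484.88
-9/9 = -1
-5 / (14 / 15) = -75 / 14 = -5.36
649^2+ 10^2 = 421301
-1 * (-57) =57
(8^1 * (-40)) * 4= -1280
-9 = -9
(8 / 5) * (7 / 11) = 56 / 55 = 1.02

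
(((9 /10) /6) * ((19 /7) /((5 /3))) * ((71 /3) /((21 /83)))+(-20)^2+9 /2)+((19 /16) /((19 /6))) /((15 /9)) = 427.58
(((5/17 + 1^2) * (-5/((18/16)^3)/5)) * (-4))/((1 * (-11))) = -4096/12393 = -0.33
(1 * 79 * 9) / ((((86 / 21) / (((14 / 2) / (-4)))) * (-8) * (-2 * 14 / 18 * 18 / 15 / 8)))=-223965 / 1376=-162.77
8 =8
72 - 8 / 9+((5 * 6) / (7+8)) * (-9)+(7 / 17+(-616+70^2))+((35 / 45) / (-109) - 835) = 19470485 / 5559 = 3502.52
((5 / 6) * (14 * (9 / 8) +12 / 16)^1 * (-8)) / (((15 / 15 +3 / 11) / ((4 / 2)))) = -1210 / 7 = -172.86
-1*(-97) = 97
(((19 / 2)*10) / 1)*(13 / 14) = 1235 / 14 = 88.21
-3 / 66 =-1 / 22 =-0.05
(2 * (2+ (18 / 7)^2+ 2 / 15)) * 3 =12856 / 245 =52.47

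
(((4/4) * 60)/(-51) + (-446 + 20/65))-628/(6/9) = -306940/221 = -1388.87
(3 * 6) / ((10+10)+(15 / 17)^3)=88434 / 101635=0.87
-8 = -8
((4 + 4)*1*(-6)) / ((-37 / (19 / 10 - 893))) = -213864 / 185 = -1156.02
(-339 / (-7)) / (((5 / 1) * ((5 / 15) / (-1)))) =-1017 / 35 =-29.06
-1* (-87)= 87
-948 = -948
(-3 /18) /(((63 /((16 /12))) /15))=-10 /189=-0.05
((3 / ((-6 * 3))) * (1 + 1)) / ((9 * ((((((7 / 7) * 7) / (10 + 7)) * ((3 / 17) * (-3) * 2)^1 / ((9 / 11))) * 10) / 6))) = 289 / 6930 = 0.04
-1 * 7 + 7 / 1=0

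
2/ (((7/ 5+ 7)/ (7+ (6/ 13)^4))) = 1006115/ 599781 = 1.68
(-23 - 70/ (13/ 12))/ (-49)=1139/ 637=1.79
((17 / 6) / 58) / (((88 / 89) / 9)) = 4539 / 10208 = 0.44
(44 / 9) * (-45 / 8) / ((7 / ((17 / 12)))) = -935 / 168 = -5.57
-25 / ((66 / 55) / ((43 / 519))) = -5375 / 3114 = -1.73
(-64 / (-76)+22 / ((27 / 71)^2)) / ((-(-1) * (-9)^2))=2118802 / 1121931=1.89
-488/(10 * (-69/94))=22936/345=66.48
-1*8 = -8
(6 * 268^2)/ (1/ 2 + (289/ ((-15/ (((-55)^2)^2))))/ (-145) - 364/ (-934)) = 35017647552/ 98799736447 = 0.35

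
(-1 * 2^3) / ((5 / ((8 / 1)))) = -64 / 5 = -12.80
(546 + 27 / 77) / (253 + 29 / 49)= 2.15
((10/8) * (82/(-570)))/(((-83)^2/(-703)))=1517/82668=0.02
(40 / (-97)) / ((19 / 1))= -40 / 1843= -0.02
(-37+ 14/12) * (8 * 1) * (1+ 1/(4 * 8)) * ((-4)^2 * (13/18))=-30745/9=-3416.11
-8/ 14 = -4/ 7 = -0.57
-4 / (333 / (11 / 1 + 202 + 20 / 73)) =-62276 / 24309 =-2.56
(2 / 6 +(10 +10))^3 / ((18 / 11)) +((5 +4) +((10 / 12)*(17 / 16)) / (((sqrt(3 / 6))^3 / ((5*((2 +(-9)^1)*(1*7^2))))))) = 2501165 / 486 - 145775*sqrt(2) / 48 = 851.49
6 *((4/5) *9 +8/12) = 236/5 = 47.20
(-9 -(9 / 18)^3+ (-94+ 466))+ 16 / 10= 14579 / 40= 364.48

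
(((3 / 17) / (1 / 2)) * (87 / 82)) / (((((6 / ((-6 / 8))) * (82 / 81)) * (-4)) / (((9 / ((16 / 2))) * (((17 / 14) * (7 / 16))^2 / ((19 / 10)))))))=16172865 / 8372617216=0.00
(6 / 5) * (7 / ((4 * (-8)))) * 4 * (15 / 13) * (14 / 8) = -441 / 208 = -2.12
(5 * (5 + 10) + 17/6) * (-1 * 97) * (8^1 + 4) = -90598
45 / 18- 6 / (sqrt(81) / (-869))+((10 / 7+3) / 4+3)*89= 79579 / 84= 947.37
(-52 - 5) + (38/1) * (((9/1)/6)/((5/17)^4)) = 4725072/625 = 7560.12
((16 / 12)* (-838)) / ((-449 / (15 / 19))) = 16760 / 8531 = 1.96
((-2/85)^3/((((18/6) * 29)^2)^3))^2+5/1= 5.00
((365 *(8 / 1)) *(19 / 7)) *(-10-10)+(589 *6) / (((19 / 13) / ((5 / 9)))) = -3300590 / 21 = -157170.95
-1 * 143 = -143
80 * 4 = 320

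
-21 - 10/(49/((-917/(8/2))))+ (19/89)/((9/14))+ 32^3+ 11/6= 183886898/5607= 32795.95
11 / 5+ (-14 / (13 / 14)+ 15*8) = 6963 / 65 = 107.12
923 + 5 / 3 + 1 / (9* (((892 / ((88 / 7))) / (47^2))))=928.13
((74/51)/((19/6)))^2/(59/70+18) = 1533280/137609951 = 0.01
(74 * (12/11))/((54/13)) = 1924/99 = 19.43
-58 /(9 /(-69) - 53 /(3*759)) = 66033 /175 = 377.33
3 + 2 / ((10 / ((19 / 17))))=274 / 85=3.22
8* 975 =7800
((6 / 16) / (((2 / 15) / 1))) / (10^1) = 9 / 32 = 0.28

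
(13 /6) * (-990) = -2145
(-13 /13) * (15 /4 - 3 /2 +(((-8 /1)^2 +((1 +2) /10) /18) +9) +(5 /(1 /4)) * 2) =-1729 /15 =-115.27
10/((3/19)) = 190/3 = 63.33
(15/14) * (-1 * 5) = -75/14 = -5.36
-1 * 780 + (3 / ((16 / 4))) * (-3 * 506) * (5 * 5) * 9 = -513885 / 2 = -256942.50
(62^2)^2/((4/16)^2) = 236421376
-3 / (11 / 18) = -54 / 11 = -4.91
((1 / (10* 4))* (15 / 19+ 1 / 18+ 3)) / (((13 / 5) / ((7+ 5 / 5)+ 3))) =14465 / 35568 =0.41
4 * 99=396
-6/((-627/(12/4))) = 6/209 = 0.03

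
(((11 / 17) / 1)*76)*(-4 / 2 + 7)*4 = 16720 / 17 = 983.53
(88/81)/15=88/1215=0.07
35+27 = 62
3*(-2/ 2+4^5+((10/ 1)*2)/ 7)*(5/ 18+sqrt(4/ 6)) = 3367.71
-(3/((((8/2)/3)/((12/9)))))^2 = -9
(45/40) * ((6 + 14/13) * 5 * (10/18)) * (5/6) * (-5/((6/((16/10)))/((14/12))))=-20125/702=-28.67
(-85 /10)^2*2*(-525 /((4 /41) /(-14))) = 43545075 /4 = 10886268.75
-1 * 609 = -609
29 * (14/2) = 203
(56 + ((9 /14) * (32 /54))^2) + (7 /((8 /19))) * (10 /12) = 493915 /7056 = 70.00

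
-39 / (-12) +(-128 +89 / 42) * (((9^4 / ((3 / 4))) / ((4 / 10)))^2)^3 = -385665463692203895425321999909 / 28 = -13773766560435853408047210000.00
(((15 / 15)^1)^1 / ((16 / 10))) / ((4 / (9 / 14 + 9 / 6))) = 75 / 224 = 0.33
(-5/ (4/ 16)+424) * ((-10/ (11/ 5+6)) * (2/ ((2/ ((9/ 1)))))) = -181800/ 41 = -4434.15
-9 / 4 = -2.25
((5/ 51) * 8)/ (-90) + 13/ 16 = 5903/ 7344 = 0.80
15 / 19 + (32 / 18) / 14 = 1097 / 1197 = 0.92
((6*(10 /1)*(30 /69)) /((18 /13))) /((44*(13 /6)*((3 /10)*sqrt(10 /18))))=100*sqrt(5) /253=0.88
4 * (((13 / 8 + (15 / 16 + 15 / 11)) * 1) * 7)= 109.93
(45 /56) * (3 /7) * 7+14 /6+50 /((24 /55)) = 20047 /168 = 119.33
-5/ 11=-0.45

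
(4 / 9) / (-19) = -0.02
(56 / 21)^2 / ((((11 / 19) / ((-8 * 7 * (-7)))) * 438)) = 238336 / 21681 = 10.99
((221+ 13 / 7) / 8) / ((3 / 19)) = 1235 / 7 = 176.43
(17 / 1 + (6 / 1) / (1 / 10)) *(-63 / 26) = -4851 / 26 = -186.58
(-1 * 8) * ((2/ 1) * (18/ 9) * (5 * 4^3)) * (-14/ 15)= 28672/ 3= 9557.33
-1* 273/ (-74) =273/ 74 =3.69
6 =6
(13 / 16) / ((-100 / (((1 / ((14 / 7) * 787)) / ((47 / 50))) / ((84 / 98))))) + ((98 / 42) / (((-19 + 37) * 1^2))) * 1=16570253 / 127833984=0.13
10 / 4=5 / 2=2.50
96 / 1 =96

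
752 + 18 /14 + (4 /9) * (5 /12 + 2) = 142574 /189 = 754.36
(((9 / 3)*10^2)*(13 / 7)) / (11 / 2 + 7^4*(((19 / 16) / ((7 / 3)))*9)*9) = 62400 / 11086033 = 0.01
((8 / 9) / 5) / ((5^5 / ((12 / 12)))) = 8 / 140625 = 0.00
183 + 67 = 250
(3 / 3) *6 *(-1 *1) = -6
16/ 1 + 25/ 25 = 17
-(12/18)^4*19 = -304/81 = -3.75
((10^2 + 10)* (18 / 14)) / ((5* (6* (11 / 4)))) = 12 / 7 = 1.71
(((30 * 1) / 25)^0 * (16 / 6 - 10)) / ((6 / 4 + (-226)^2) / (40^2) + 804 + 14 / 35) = -14080 / 1605741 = -0.01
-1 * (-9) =9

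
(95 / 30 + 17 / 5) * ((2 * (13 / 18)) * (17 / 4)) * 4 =43537 / 270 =161.25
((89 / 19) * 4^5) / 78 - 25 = 27043 / 741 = 36.50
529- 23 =506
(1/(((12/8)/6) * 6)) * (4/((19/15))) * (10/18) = 200/171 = 1.17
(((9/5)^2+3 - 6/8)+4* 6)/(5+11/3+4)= 8847/3800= 2.33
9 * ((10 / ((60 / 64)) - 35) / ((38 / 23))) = -5037 / 38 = -132.55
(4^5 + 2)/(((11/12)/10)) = 11192.73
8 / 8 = 1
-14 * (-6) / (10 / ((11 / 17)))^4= 307461 / 208802500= 0.00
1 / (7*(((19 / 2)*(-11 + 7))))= -1 / 266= -0.00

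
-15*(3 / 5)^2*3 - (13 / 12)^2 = -12509 / 720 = -17.37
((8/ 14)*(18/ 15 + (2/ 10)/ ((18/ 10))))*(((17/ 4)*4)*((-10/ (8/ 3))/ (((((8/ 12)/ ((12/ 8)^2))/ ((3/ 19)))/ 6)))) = -81243/ 532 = -152.71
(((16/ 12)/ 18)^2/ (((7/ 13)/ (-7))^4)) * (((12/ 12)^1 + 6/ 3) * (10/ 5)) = 228488/ 243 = 940.28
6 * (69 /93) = 4.45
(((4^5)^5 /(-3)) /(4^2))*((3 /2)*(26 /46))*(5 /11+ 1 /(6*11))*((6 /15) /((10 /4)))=-28358603903598592 /18975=-1494524579899.79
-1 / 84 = -0.01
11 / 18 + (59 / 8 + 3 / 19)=11141 / 1368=8.14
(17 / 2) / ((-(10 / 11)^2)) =-2057 / 200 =-10.28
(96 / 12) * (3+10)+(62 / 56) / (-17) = 49473 / 476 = 103.93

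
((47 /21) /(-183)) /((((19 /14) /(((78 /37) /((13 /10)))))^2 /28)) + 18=527902282 /30146749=17.51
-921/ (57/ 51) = -824.05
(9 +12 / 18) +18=83 / 3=27.67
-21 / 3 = -7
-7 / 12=-0.58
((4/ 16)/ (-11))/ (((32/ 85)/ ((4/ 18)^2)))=-0.00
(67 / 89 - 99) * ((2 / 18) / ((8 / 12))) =-4372 / 267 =-16.37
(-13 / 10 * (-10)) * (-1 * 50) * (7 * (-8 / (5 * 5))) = 1456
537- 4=533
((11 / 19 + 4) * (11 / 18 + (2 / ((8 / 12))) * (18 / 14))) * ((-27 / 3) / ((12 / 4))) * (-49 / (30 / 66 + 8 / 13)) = 2811.03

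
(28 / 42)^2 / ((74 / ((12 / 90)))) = 4 / 4995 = 0.00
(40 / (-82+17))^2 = 64 / 169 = 0.38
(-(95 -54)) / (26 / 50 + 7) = -1025 / 188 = -5.45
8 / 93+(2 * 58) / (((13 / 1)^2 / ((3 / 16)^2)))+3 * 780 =2353888721 / 1005888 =2340.11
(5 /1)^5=3125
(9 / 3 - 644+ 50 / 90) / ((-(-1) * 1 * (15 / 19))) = -109516 / 135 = -811.23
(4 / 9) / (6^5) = 0.00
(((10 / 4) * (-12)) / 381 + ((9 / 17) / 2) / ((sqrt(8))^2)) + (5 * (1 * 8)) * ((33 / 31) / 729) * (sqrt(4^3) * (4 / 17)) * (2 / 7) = -25935667 / 1821539664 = -0.01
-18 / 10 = -9 / 5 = -1.80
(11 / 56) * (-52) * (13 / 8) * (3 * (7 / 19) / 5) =-5577 / 1520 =-3.67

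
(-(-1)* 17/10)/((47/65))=221/94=2.35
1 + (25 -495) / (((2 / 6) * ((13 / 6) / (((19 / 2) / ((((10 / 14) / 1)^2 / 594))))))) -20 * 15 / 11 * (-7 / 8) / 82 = -844000967191 / 117260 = -7197688.62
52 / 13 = 4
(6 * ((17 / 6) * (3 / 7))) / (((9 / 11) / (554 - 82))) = 88264 / 21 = 4203.05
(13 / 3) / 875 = 13 / 2625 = 0.00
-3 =-3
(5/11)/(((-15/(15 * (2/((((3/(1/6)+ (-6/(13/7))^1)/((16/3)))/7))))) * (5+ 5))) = -0.23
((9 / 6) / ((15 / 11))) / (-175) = -11 / 1750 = -0.01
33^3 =35937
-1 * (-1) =1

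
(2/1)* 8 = 16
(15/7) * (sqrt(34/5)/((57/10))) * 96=960 * sqrt(170)/133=94.11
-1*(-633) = 633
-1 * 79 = -79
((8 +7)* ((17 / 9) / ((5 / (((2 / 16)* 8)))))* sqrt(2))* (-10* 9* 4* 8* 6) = -97920* sqrt(2) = -138479.79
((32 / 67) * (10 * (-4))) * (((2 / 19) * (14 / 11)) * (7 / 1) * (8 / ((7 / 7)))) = -2007040 / 14003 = -143.33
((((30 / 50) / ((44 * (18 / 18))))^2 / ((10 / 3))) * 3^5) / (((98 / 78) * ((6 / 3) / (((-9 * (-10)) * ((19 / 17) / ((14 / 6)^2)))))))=393797781 / 3951085600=0.10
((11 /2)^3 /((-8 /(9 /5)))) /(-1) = 11979 /320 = 37.43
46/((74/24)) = 552/37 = 14.92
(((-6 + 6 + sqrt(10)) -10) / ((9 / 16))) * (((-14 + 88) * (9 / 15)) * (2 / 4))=-1184 / 3 + 592 * sqrt(10) / 15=-269.86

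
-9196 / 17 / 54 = -4598 / 459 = -10.02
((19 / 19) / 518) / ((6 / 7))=1 / 444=0.00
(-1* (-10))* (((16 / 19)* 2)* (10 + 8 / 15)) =10112 / 57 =177.40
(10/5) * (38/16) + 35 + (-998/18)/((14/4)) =6025/252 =23.91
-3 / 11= -0.27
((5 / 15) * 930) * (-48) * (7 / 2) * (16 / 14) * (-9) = 535680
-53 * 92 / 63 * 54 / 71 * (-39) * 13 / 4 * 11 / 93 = 13596726 / 15407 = 882.50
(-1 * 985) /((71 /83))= -81755 /71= -1151.48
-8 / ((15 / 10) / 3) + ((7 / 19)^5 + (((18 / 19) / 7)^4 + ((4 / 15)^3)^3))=-3655172715630635973719 / 228550142455892578125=-15.99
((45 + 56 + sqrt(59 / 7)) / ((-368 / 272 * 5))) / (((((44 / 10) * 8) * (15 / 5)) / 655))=-1124635 / 12144 - 11135 * sqrt(413) / 85008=-95.27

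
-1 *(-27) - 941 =-914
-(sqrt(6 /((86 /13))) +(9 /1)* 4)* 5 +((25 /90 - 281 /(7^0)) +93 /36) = -16493 /36 - 5* sqrt(1677) /43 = -462.90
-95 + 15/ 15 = -94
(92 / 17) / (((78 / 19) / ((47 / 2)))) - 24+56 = 62.98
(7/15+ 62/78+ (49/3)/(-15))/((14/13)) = 0.16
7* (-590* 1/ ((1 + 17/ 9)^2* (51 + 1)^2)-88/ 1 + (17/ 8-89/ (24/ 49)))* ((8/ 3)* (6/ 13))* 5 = -25681132855/ 2227758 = -11527.79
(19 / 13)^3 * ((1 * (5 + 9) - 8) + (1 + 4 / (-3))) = 116603 / 6591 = 17.69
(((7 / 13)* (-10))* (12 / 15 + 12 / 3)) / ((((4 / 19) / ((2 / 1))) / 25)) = -6138.46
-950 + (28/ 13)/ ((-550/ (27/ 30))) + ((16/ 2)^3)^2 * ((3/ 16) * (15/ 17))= 12890197679/ 303875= 42419.41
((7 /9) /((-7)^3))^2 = 1 /194481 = 0.00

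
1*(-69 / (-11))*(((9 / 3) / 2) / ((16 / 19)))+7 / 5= 22129 / 1760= 12.57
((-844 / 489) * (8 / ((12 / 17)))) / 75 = -28696 / 110025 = -0.26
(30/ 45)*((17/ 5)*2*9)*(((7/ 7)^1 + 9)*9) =3672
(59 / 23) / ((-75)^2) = 59 / 129375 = 0.00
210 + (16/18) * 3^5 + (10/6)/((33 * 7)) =295223/693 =426.01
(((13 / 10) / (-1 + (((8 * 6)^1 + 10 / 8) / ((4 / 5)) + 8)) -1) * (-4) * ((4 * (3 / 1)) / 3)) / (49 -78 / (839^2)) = 60604782416 / 189188899735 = 0.32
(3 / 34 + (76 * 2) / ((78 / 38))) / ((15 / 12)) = 196618 / 3315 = 59.31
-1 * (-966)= 966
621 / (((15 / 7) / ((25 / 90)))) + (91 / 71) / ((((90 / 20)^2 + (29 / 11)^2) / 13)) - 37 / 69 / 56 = 292922803933 / 3611738760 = 81.10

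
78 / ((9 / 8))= 208 / 3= 69.33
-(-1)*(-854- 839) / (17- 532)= 1693 / 515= 3.29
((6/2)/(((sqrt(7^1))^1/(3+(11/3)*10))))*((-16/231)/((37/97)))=-26384*sqrt(7)/8547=-8.17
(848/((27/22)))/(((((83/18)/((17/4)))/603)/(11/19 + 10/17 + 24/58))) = 27765808752/45733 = 607128.52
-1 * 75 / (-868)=75 / 868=0.09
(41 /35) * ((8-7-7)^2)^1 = 1476 /35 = 42.17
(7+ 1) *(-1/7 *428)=-489.14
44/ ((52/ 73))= 803/ 13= 61.77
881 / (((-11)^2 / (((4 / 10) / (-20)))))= -0.15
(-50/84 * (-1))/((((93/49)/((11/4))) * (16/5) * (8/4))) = 9625/71424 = 0.13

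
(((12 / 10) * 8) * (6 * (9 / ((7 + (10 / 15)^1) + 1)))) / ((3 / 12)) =15552 / 65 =239.26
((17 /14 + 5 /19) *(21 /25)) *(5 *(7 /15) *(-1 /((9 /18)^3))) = -11004 /475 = -23.17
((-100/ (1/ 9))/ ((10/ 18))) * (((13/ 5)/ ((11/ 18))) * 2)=-151632/ 11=-13784.73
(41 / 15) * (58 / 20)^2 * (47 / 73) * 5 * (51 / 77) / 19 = 2.58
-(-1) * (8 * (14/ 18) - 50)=-43.78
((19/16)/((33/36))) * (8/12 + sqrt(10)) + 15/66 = 12/11 + 57 * sqrt(10)/44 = 5.19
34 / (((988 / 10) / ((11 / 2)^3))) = 113135 / 1976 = 57.25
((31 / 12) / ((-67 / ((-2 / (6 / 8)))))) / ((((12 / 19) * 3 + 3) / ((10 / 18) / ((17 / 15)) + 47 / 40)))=0.03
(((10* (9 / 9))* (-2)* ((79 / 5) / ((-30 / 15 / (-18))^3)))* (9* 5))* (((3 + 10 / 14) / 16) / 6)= -11230245 / 28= -401080.18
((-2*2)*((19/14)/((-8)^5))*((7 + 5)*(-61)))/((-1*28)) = 3477/802816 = 0.00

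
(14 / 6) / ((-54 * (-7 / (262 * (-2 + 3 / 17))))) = -2.95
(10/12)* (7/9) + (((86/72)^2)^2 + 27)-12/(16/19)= 25922545/1679616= 15.43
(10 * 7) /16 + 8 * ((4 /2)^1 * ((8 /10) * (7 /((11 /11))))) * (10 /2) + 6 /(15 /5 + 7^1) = 18119 /40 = 452.98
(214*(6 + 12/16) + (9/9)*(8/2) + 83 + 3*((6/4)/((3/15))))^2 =2414916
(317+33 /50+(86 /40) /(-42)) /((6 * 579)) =1333957 /14590800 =0.09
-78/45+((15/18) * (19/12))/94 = -58181/33840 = -1.72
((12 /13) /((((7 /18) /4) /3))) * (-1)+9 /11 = -27693 /1001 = -27.67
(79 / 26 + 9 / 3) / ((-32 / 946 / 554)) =-20570297 / 208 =-98895.66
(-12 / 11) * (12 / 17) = -144 / 187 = -0.77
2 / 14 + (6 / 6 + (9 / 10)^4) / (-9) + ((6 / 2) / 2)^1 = 919073 / 630000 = 1.46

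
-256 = -256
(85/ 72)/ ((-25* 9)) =-17/ 3240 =-0.01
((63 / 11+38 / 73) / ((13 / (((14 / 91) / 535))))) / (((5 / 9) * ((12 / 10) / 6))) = 90306 / 72603245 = 0.00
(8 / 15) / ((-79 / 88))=-704 / 1185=-0.59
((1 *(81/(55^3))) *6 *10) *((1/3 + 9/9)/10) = 648/166375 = 0.00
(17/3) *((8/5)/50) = 68/375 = 0.18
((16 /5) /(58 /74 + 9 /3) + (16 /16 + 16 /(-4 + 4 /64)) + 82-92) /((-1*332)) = 2749 /74700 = 0.04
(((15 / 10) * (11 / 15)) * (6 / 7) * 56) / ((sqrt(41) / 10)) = 528 * sqrt(41) / 41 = 82.46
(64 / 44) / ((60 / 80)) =64 / 33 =1.94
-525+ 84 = -441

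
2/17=0.12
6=6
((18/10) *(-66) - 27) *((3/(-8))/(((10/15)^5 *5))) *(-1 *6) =-1594323/3200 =-498.23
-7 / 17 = -0.41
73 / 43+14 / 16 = 885 / 344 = 2.57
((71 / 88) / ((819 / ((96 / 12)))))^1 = 0.01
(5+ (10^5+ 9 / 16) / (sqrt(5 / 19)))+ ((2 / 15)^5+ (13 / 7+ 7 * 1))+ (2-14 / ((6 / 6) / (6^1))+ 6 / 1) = -330327901 / 5315625+ 1600009 * sqrt(95) / 80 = 194874.84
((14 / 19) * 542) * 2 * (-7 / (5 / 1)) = -106232 / 95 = -1118.23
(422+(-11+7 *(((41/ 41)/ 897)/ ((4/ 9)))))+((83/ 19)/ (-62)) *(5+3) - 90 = 225741821/ 704444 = 320.45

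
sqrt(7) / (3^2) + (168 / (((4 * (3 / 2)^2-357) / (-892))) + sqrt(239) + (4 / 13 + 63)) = sqrt(7) / 9 + sqrt(239) + 186211 / 377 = 509.68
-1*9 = -9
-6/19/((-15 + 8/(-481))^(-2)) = -313030374/4395859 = -71.21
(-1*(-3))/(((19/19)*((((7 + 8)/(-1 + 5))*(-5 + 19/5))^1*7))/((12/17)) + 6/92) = -184/2733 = -0.07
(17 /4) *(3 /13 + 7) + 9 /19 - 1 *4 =13439 /494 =27.20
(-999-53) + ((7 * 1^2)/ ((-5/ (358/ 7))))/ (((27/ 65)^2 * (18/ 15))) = -3056999/ 2187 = -1397.80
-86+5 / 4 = -339 / 4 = -84.75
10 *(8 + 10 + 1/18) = 1625/9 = 180.56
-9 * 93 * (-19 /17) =15903 /17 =935.47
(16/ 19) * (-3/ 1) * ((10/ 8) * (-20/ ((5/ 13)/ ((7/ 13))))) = 1680/ 19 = 88.42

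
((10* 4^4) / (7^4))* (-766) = -1960960 / 2401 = -816.73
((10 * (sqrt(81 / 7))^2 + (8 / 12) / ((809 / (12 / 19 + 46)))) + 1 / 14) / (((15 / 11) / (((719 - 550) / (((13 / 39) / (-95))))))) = -139004830679 / 33978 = -4091024.51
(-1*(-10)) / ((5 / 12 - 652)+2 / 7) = -840 / 54709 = -0.02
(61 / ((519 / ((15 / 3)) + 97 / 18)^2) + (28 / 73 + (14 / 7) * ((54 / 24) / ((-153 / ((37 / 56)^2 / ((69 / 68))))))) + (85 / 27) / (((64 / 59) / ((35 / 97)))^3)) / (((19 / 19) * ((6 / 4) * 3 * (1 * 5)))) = 25245105320234833575442739 / 1154755648530112290554511360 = 0.02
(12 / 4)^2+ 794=803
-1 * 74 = -74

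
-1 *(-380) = 380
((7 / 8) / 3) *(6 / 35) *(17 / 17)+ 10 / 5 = 2.05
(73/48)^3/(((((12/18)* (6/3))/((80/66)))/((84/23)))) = 13615595/1165824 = 11.68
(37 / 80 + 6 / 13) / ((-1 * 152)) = -961 / 158080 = -0.01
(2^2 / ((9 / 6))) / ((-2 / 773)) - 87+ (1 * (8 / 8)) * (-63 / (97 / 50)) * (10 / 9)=-335741 / 291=-1153.75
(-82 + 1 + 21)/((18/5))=-50/3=-16.67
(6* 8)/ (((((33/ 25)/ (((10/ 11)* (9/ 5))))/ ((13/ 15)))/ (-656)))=-4093440/ 121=-33830.08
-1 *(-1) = 1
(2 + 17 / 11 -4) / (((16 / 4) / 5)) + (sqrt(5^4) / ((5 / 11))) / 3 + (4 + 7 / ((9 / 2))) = 9235 / 396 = 23.32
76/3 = 25.33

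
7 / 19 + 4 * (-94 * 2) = -14281 / 19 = -751.63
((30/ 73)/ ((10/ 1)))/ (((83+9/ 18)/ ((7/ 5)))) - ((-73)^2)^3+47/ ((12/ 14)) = -151334226234.17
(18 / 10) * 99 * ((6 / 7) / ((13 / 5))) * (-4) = -21384 / 91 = -234.99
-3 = -3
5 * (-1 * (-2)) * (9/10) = 9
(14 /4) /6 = 7 /12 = 0.58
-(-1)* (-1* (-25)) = 25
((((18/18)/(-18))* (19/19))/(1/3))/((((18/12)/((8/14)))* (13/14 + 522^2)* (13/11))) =-0.00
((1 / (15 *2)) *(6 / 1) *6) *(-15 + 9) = -36 / 5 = -7.20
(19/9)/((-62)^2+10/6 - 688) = 19/28419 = 0.00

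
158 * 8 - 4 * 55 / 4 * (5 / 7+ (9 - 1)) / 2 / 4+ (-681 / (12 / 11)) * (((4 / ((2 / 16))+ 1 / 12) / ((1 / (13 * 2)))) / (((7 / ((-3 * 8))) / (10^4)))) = 999798867429 / 56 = 17853551204.09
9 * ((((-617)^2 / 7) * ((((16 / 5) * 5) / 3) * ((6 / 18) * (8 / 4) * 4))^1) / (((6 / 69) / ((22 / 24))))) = 1541029072 / 21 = 73382336.76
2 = 2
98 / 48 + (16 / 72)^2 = 1355 / 648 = 2.09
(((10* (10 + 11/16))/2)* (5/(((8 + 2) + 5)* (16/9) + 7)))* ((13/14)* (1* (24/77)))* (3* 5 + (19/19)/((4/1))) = 30510675/871024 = 35.03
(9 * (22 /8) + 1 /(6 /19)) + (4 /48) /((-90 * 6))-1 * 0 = 180899 /6480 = 27.92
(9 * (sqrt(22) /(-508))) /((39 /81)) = -243 * sqrt(22) /6604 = -0.17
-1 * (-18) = 18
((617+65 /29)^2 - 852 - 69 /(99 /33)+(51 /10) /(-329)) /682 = 1058570251919 /1887018980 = 560.97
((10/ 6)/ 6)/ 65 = 1/ 234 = 0.00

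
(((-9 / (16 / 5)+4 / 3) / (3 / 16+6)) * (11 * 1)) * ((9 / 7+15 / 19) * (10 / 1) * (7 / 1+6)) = -849160 / 1197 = -709.41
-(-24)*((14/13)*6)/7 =288/13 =22.15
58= 58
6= 6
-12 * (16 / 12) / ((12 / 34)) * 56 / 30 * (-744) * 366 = 115214848 / 5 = 23042969.60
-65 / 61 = -1.07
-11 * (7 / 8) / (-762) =77 / 6096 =0.01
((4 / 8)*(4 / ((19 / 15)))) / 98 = 15 / 931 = 0.02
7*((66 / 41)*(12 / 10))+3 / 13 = 36651 / 2665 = 13.75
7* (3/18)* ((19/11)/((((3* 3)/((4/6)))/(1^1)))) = 133/891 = 0.15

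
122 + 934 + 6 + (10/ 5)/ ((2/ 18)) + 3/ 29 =31323/ 29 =1080.10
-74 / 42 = -37 / 21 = -1.76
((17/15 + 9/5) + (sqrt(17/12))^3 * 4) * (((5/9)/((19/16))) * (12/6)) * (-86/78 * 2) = -116960 * sqrt(51)/60021 -121088/20007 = -19.97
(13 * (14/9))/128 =0.16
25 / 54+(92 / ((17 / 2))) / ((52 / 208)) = 40169 / 918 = 43.76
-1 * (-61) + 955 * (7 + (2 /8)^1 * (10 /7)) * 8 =56269.57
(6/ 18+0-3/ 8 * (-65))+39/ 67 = 25.29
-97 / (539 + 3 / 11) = -1067 / 5932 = -0.18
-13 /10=-1.30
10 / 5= 2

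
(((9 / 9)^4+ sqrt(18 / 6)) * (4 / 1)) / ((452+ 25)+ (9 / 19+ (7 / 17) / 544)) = 0.02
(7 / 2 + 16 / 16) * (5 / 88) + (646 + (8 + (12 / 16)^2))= 7203 / 11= 654.82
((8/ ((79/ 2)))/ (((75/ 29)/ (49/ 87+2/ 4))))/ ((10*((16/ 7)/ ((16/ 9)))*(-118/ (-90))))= 1036/ 209745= 0.00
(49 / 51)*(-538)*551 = -14525462 / 51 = -284812.98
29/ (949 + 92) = 29/ 1041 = 0.03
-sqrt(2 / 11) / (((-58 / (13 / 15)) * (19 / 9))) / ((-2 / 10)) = -39 * sqrt(22) / 12122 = -0.02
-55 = -55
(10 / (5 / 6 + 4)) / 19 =60 / 551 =0.11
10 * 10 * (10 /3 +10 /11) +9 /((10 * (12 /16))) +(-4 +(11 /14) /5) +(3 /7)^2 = 1364047 /3234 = 421.78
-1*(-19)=19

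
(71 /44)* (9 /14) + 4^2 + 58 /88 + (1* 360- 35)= 19191 /56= 342.70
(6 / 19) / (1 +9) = 3 / 95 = 0.03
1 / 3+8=25 / 3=8.33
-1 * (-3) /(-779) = -3 /779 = -0.00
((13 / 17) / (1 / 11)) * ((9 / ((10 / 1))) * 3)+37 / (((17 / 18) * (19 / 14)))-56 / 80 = 82169 / 1615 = 50.88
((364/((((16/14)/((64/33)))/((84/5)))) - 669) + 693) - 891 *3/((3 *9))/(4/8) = 561182/55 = 10203.31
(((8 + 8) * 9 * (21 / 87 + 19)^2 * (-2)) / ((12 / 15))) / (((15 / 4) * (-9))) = 3321216 / 841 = 3949.13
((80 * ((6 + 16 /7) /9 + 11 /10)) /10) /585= 5092 /184275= 0.03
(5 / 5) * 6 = 6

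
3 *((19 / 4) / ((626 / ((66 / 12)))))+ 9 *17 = 766851 / 5008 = 153.13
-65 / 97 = -0.67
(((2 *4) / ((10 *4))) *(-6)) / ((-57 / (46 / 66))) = 46 / 3135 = 0.01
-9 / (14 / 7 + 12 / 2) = -9 / 8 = -1.12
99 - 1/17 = 1682/17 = 98.94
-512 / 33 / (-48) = 32 / 99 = 0.32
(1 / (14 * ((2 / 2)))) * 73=73 / 14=5.21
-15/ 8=-1.88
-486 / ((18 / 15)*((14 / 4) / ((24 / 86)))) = -9720 / 301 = -32.29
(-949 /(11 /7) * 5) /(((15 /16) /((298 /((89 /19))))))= -601802656 /2937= -204903.87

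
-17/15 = -1.13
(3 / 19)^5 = 243 / 2476099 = 0.00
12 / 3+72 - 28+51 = 99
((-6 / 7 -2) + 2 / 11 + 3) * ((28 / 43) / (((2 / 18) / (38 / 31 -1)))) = 0.43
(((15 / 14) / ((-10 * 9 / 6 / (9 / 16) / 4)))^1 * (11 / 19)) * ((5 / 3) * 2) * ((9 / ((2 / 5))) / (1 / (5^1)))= -37125 / 1064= -34.89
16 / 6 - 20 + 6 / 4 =-95 / 6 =-15.83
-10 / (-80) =0.12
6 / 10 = 3 / 5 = 0.60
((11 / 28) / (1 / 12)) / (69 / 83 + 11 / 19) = 52041 / 15568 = 3.34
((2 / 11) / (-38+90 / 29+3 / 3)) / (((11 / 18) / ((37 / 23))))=-38628 / 2735689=-0.01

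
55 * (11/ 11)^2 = 55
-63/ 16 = -3.94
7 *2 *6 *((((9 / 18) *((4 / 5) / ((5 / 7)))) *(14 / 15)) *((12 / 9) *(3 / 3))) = 21952 / 375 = 58.54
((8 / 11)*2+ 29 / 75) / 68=0.03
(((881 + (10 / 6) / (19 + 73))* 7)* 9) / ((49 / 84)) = 2188449 / 23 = 95149.96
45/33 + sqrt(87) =10.69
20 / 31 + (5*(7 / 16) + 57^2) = 1612909 / 496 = 3251.83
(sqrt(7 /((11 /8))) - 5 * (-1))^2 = 20 * sqrt(154) /11+ 331 /11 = 52.65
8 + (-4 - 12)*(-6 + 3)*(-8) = -376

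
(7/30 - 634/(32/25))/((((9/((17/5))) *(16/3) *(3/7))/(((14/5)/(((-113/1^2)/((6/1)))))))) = 98976227/8136000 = 12.17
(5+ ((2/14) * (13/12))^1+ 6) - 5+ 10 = 1357/84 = 16.15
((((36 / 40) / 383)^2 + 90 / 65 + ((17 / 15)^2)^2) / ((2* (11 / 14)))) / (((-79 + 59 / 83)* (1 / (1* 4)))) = -680796835993253 / 6900464542578750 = -0.10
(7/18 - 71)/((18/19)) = -24149/324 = -74.53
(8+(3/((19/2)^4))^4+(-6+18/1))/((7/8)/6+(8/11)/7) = 21321589290918576334885056/266231424722914337769563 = 80.09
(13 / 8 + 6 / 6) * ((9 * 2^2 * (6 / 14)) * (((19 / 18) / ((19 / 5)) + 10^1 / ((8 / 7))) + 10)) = 6165 / 8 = 770.62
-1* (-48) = 48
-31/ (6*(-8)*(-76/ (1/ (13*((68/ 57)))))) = -31/ 56576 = -0.00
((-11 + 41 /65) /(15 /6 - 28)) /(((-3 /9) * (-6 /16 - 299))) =0.00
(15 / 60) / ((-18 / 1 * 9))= -1 / 648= -0.00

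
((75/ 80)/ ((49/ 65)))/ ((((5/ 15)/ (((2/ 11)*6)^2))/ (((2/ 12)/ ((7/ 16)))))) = 70200/ 41503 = 1.69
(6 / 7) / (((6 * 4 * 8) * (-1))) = -1 / 224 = -0.00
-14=-14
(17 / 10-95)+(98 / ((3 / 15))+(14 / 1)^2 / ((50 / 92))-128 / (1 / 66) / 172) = 1522681 / 2150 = 708.22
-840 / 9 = -280 / 3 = -93.33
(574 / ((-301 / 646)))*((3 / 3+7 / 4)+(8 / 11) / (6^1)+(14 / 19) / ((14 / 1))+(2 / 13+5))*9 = -550696215 / 6149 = -89558.66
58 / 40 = 29 / 20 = 1.45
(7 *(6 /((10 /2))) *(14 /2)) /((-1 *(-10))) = 147 /25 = 5.88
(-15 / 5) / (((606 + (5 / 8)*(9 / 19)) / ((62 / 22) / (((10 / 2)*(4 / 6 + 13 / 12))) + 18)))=-1072208 / 11826815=-0.09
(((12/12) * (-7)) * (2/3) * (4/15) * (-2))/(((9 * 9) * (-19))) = -0.00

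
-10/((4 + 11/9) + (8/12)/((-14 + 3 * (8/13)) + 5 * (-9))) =-66870/34843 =-1.92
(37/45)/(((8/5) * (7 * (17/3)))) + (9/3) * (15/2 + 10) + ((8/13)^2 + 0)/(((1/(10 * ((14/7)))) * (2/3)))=30829633/482664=63.87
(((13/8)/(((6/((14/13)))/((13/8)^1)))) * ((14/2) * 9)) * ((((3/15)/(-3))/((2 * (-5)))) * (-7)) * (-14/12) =31213/19200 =1.63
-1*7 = -7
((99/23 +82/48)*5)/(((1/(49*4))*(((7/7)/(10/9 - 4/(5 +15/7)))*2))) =5041561/3105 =1623.69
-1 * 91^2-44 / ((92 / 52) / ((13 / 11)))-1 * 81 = -193002 / 23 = -8391.39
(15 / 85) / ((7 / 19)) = 57 / 119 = 0.48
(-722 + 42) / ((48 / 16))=-680 / 3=-226.67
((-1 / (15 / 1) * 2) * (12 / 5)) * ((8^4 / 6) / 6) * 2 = -16384 / 225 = -72.82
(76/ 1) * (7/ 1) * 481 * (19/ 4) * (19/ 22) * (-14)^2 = 2263236794/ 11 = 205748799.45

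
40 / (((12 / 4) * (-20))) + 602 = 1804 / 3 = 601.33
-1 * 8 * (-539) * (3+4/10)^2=1246168/25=49846.72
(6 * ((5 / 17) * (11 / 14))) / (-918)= -55 / 36414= -0.00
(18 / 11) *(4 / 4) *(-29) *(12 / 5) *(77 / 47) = -43848 / 235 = -186.59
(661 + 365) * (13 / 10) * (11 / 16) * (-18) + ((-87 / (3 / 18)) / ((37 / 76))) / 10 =-4917447 / 296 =-16613.00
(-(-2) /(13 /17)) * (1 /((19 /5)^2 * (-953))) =-850 /4472429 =-0.00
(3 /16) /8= 3 /128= 0.02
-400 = -400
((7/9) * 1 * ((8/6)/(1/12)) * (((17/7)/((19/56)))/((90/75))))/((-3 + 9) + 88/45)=95200/10203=9.33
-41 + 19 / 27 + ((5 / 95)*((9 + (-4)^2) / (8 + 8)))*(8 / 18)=-82613 / 2052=-40.26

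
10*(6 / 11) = 60 / 11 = 5.45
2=2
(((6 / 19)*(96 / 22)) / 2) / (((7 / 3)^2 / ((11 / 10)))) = 648 / 4655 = 0.14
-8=-8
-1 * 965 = -965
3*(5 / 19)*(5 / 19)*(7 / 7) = 75 / 361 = 0.21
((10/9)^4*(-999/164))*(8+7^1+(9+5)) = -2682500/9963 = -269.25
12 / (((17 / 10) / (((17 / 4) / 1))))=30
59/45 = 1.31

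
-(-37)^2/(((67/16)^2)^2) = -89718784/20151121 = -4.45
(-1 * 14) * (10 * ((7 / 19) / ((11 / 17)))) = -16660 / 209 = -79.71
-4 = -4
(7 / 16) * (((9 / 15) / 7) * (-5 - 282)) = -861 / 80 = -10.76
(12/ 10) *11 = 66/ 5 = 13.20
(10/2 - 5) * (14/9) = 0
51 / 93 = 17 / 31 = 0.55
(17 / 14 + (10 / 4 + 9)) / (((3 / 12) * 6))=178 / 21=8.48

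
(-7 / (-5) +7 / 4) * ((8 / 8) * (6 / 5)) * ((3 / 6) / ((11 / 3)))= 567 / 1100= 0.52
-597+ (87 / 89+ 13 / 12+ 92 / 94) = -29814437 / 50196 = -593.96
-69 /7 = -9.86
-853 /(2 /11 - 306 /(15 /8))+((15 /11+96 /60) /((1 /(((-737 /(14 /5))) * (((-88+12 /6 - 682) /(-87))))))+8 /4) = -12520299867 /1820098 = -6878.92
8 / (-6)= -1.33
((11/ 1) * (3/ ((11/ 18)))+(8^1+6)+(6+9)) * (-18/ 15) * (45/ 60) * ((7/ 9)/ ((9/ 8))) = -2324/ 45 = -51.64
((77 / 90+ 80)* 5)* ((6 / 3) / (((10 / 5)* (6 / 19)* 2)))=640.11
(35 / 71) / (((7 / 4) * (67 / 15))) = 300 / 4757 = 0.06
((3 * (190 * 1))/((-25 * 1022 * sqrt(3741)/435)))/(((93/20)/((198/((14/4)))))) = -150480 * sqrt(3741)/4768141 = -1.93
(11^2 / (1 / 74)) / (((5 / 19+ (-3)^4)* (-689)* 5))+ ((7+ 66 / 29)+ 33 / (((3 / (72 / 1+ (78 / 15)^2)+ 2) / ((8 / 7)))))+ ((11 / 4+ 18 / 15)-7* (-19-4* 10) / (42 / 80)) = 30289697301935 / 37009227801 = 818.44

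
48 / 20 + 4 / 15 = 8 / 3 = 2.67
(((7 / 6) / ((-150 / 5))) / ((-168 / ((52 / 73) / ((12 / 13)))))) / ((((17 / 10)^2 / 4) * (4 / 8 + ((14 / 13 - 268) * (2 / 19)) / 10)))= -208715 / 1949805837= -0.00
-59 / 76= -0.78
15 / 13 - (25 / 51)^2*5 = -1610 / 33813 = -0.05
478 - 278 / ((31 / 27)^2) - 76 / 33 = 8397932 / 31713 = 264.81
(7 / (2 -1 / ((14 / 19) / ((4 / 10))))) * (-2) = -9.61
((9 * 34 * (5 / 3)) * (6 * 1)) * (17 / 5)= 10404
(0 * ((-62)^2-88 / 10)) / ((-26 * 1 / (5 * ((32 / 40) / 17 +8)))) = 0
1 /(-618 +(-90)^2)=1 /7482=0.00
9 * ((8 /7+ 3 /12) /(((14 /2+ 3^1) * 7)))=351 /1960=0.18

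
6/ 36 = 1/ 6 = 0.17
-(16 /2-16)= 8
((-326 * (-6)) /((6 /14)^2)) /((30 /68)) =1086232 /45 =24138.49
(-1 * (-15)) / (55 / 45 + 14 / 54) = 81 / 8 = 10.12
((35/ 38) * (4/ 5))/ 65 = 14/ 1235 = 0.01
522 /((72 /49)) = 1421 /4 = 355.25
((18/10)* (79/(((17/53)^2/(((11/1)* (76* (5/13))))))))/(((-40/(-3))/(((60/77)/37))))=683042058/973063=701.95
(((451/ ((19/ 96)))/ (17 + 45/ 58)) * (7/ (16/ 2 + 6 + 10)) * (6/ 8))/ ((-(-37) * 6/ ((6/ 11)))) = 49938/ 724793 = 0.07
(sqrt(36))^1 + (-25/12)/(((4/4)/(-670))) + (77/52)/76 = 16620367/11856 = 1401.85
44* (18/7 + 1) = 1100/7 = 157.14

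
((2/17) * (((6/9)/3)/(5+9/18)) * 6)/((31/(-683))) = -10928/17391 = -0.63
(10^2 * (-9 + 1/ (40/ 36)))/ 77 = -810/ 77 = -10.52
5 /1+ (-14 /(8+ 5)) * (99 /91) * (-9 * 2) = 4409 /169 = 26.09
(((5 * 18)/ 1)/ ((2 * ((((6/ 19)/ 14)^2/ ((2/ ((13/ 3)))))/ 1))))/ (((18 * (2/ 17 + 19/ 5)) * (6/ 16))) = 60142600/ 38961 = 1543.66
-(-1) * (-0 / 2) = 0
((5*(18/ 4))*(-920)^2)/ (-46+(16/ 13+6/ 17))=-175363500/ 409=-428761.61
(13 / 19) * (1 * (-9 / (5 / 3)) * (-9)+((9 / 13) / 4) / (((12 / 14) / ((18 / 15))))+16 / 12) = 39137 / 1140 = 34.33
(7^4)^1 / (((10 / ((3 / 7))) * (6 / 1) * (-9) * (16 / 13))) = -1.55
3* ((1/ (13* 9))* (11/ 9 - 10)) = -79/ 351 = -0.23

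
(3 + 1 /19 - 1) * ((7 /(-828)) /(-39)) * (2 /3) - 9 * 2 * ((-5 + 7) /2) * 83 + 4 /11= -387715063 /259578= -1493.64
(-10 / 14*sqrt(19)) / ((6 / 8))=-20*sqrt(19) / 21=-4.15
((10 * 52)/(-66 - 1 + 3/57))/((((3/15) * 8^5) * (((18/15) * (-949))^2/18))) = -11875/721881858048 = -0.00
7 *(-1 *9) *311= -19593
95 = 95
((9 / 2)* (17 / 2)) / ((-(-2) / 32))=612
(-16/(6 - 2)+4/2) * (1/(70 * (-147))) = 1/5145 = 0.00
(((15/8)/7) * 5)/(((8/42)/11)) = 2475/32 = 77.34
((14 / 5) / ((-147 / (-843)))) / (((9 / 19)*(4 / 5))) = 5339 / 126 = 42.37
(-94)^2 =8836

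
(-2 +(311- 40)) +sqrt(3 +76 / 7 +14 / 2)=sqrt(1022) / 7 +269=273.57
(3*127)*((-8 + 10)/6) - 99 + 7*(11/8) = 301/8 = 37.62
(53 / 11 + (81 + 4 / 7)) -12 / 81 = 179296 / 2079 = 86.24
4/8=1/2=0.50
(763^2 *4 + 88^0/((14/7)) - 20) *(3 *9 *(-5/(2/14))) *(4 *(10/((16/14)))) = -154040627475/2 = -77020313737.50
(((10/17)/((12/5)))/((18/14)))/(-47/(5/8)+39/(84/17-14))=-67375/28099521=-0.00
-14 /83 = -0.17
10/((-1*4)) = -5/2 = -2.50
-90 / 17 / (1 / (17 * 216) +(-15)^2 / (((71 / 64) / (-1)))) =1380240 / 52876729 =0.03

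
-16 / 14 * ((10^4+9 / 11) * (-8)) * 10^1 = 70405760 / 77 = 914360.52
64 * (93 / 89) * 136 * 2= 1618944 / 89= 18190.38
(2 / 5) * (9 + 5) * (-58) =-324.80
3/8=0.38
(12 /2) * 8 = 48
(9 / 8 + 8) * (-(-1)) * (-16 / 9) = -146 / 9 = -16.22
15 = 15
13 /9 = 1.44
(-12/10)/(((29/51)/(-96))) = 29376/145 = 202.59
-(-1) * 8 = 8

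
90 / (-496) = -45 / 248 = -0.18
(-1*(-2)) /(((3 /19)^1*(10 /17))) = 323 /15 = 21.53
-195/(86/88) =-8580/43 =-199.53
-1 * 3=-3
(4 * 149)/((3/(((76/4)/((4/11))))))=31141/3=10380.33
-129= -129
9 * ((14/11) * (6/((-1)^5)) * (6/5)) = -4536/55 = -82.47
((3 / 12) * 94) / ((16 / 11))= 517 / 32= 16.16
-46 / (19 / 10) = -460 / 19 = -24.21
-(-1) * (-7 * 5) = -35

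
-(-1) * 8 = 8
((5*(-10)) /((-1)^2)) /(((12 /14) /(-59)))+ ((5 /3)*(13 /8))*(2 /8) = 110155 /32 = 3442.34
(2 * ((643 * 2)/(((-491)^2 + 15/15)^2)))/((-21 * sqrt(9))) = -643/915398358903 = -0.00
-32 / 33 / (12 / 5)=-40 / 99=-0.40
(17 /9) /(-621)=-0.00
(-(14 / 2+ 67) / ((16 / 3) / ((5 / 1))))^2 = 308025 / 64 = 4812.89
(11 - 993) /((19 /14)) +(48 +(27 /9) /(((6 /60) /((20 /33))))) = -657.40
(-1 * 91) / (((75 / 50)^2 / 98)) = -35672 / 9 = -3963.56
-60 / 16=-15 / 4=-3.75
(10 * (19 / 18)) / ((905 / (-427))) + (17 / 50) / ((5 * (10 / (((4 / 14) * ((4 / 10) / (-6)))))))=-354952981 / 71268750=-4.98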